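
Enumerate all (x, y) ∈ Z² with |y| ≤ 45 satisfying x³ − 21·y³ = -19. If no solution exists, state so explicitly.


The equation is x³ - 21y³ = -19. For fixed y, x³ = 21·y³ − 19, so a solution requires the RHS to be a perfect cube.
Strategy: iterate y from -45 to 45, compute RHS = 21·y³ − 19, and check whether it is a (positive or negative) perfect cube.
Check small values of y:
  y = 0: RHS = -19 is not a perfect cube.
  y = 1: RHS = 2 is not a perfect cube.
  y = -1: RHS = -40 is not a perfect cube.
  y = 2: RHS = 149 is not a perfect cube.
  y = -2: RHS = -187 is not a perfect cube.
  y = 3: RHS = 548 is not a perfect cube.
  y = -3: RHS = -586 is not a perfect cube.
Continuing the search up to |y| = 45 finds no solutions either.
No (x, y) in the scanned range satisfies the equation.

No integer solutions with |y| ≤ 45.


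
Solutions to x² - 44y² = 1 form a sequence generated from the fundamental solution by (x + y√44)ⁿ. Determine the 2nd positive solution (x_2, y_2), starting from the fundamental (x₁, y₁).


Step 1: Find the fundamental solution (x₁, y₁) of x² - 44y² = 1.
  Expand √44 as a continued fraction. a₀ = ⌊√44⌋ = 6; iterate m_{k+1} = d_k·a_k − m_k, d_{k+1} = (44 − m_{k+1}²)/d_k, a_{k+1} = ⌊(a₀ + m_{k+1})/d_{k+1}⌋ (starting m₀ = 0, d₀ = 1), with convergents p_k = a_k·p_{k-1} + p_{k-2}, q_k = a_k·q_{k-1} + q_{k-2} (p₋₁ = 1, q₋₁ = 0):
  k = 0: a₀ = 6; p₀/q₀ = 6/1; p₀² − 44·q₀² = 36 − 44 = -8.
  k = 1: m = 6, d = 8, a = ⌊(6 + 6)/8⌋ = 1; p/q = (1·6 + 1)/(1·1 + 0) = 7/1; p² − 44·q² = 49 − 44 = 5.
  k = 2: m = 2, d = 5, a = ⌊(6 + 2)/5⌋ = 1; p/q = (1·7 + 6)/(1·1 + 1) = 13/2; p² − 44·q² = 169 − 176 = -7.
  k = 3: m = 3, d = 7, a = ⌊(6 + 3)/7⌋ = 1; p/q = (1·13 + 7)/(1·2 + 1) = 20/3; p² − 44·q² = 400 − 396 = 4.
  k = 4: m = 4, d = 4, a = ⌊(6 + 4)/4⌋ = 2; p/q = (2·20 + 13)/(2·3 + 2) = 53/8; p² − 44·q² = 2809 − 2816 = -7.
  k = 5: m = 4, d = 7, a = ⌊(6 + 4)/7⌋ = 1; p/q = (1·53 + 20)/(1·8 + 3) = 73/11; p² − 44·q² = 5329 − 5324 = 5.
  k = 6: m = 3, d = 5, a = ⌊(6 + 3)/5⌋ = 1; p/q = (1·73 + 53)/(1·11 + 8) = 126/19; p² − 44·q² = 15876 − 15884 = -8.
  k = 7: m = 2, d = 8, a = ⌊(6 + 2)/8⌋ = 1; p/q = (1·126 + 73)/(1·19 + 11) = 199/30; p² − 44·q² = 39601 − 39600 = 1.
  The first convergent with p² − 44·q² = 1 gives the fundamental solution (x₁, y₁) = (199, 30).
Step 2: Apply the recurrence (x_{n+1}, y_{n+1}) = (x₁x_n + 44y₁y_n, x₁y_n + y₁x_n) repeatedly.
  From (x_1, y_1) = (199, 30): x_2 = 199·199 + 44·30·30 = 79201; y_2 = 199·30 + 30·199 = 11940.
Step 3: Verify x_2² - 44·y_2² = 6272798401 - 6272798400 = 1 (should be 1). ✓

(x_1, y_1) = (199, 30); (x_2, y_2) = (79201, 11940).


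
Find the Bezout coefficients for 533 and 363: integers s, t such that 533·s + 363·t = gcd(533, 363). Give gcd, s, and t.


Euclidean algorithm on (533, 363) — divide until remainder is 0:
  533 = 1 · 363 + 170
  363 = 2 · 170 + 23
  170 = 7 · 23 + 9
  23 = 2 · 9 + 5
  9 = 1 · 5 + 4
  5 = 1 · 4 + 1
  4 = 4 · 1 + 0
gcd(533, 363) = 1.
Track Bezout coefficients alongside the remainders: start with r₀ = 533 = a·1 + b·0 (s = 1, t = 0) and r₁ = 363 = a·0 + b·1 (s = 0, t = 1); each new remainder r_{k+1} = r_{k-1} − q_k·r_k inherits s_{k+1} = s_{k-1} − q_k·s_k, t_{k+1} = t_{k-1} − q_k·t_k, so r_k = a·s_k + b·t_k at every step:
  q = 1: r = 170, s = 1 − 1·0 = 1, t = 0 − 1·1 = -1  (check: 533·1 + 363·(-1) = 170)
  q = 2: r = 23, s = 0 − 2·1 = -2, t = 1 − 2·(-1) = 3  (check: 533·(-2) + 363·3 = 23)
  q = 7: r = 9, s = 1 − 7·(-2) = 15, t = -1 − 7·3 = -22  (check: 533·15 + 363·(-22) = 9)
  q = 2: r = 5, s = -2 − 2·15 = -32, t = 3 − 2·(-22) = 47  (check: 533·(-32) + 363·47 = 5)
  q = 1: r = 4, s = 15 − 1·(-32) = 47, t = -22 − 1·47 = -69  (check: 533·47 + 363·(-69) = 4)
  q = 1: r = 1, s = -32 − 1·47 = -79, t = 47 − 1·(-69) = 116  (check: 533·(-79) + 363·116 = 1)
The row with r = 1 (the gcd) gives the Bezout coefficients s = -79, t = 116.
Result: 533 · (-79) + 363 · (116) = 1.

gcd(533, 363) = 1; s = -79, t = 116 (check: 533·(-79) + 363·116 = 1).


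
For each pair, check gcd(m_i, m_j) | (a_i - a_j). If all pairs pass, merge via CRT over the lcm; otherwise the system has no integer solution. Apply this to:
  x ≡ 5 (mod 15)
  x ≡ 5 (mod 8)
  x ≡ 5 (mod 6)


Moduli 15, 8, 6 are not pairwise coprime, so CRT works modulo lcm(m_i) when all pairwise compatibility conditions hold.
Pairwise compatibility: gcd(m_i, m_j) must divide a_i - a_j for every pair.
Merge one congruence at a time:
  Start: x ≡ 5 (mod 15).
  Combine with x ≡ 5 (mod 8): gcd(15, 8) = 1; 5 - 5 = 0, which IS divisible by 1, so compatible.
    Write x = 5 + 15·t and substitute into x ≡ 5 (mod 8): 15·t ≡ 5 − 5 = 0 (mod 8).
    Reduce coefficients mod 8: 7·t ≡ 0 (mod 8).
    The inverse of 7 mod 8 is 7 (since 7·7 = 49 = 6·8 + 1), so t ≡ 7·0 = 0 ≡ 0 (mod 8).
    Then x = 5 + 15·0 = 5, valid modulo lcm(15, 8) = 120: x ≡ 5 (mod 120).
  Combine with x ≡ 5 (mod 6): gcd(120, 6) = 6; 5 - 5 = 0, which IS divisible by 6, so compatible.
    Write x = 5 + 120·t and substitute into x ≡ 5 (mod 6): 120·t ≡ 5 − 5 = 0 (mod 6).
    Divide the congruence (and modulus) by g = 6: 20·t ≡ 0 (mod 1).
    Modulo 1 every t works; take t = 0.
    Then x = 5 + 120·0 = 5, valid modulo lcm(120, 6) = 120: x ≡ 5 (mod 120).
Verify: 5 mod 15 = 5, 5 mod 8 = 5, 5 mod 6 = 5.

x ≡ 5 (mod 120).


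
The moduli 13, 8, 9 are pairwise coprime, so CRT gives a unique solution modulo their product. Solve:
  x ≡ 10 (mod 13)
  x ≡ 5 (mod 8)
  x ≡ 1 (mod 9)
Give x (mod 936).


Moduli 13, 8, 9 are pairwise coprime; by CRT there is a unique solution modulo M = 13 · 8 · 9 = 936.
Solve pairwise, accumulating the modulus:
  Start with x ≡ 10 (mod 13).
  Combine with x ≡ 5 (mod 8): since gcd(13, 8) = 1, we get a unique residue mod 104.
    Write x = 10 + 13·t and substitute into x ≡ 5 (mod 8): 13·t ≡ 5 − 10 = -5 (mod 8).
    Reduce coefficients mod 8: 5·t ≡ 3 (mod 8).
    The inverse of 5 mod 8 is 5 (since 5·5 = 25 = 3·8 + 1), so t ≡ 5·3 = 15 ≡ 7 (mod 8).
    Then x = 10 + 13·7 = 101, valid modulo lcm(13, 8) = 104: x ≡ 101 (mod 104).
  Combine with x ≡ 1 (mod 9): since gcd(104, 9) = 1, we get a unique residue mod 936.
    Write x = 101 + 104·t and substitute into x ≡ 1 (mod 9): 104·t ≡ 1 − 101 = -100 (mod 9).
    Reduce coefficients mod 9: 5·t ≡ 8 (mod 9).
    The inverse of 5 mod 9 is 2 (since 5·2 = 10 = 1·9 + 1), so t ≡ 2·8 = 16 ≡ 7 (mod 9).
    Then x = 101 + 104·7 = 829, valid modulo lcm(104, 9) = 936: x ≡ 829 (mod 936).
Verify: 829 mod 13 = 10 ✓, 829 mod 8 = 5 ✓, 829 mod 9 = 1 ✓.

x ≡ 829 (mod 936).


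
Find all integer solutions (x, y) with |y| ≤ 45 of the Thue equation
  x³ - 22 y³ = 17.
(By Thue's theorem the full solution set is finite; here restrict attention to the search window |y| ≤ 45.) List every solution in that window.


The equation is x³ - 22y³ = 17. For fixed y, x³ = 22·y³ + 17, so a solution requires the RHS to be a perfect cube.
Strategy: iterate y from -45 to 45, compute RHS = 22·y³ + 17, and check whether it is a (positive or negative) perfect cube.
Check small values of y:
  y = 0: RHS = 17 is not a perfect cube.
  y = 1: RHS = 39 is not a perfect cube.
  y = -1: RHS = -5 is not a perfect cube.
  y = 2: RHS = 193 is not a perfect cube.
  y = -2: RHS = -159 is not a perfect cube.
  y = 3: RHS = 611 is not a perfect cube.
  y = -3: RHS = -577 is not a perfect cube.
Continuing the search up to |y| = 45 finds no solutions either.
No (x, y) in the scanned range satisfies the equation.

No integer solutions with |y| ≤ 45.


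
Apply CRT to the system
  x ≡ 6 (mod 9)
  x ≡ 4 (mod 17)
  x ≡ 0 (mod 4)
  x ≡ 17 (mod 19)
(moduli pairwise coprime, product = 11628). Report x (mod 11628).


Product of moduli M = 9 · 17 · 4 · 19 = 11628.
Merge one congruence at a time:
  Start: x ≡ 6 (mod 9).
  Combine with x ≡ 4 (mod 17); new modulus lcm = 153.
    Write x = 6 + 9·t and substitute into x ≡ 4 (mod 17): 9·t ≡ 4 − 6 = -2 (mod 17).
    Reduce coefficients mod 17: 9·t ≡ 15 (mod 17).
    The inverse of 9 mod 17 is 2 (since 9·2 = 18 = 1·17 + 1), so t ≡ 2·15 = 30 ≡ 13 (mod 17).
    Then x = 6 + 9·13 = 123, valid modulo lcm(9, 17) = 153: x ≡ 123 (mod 153).
  Combine with x ≡ 0 (mod 4); new modulus lcm = 612.
    Write x = 123 + 153·t and substitute into x ≡ 0 (mod 4): 153·t ≡ 0 − 123 = -123 (mod 4).
    Reduce coefficients mod 4: 1·t ≡ 1 (mod 4).
    So t ≡ 1 (mod 4).
    Then x = 123 + 153·1 = 276, valid modulo lcm(153, 4) = 612: x ≡ 276 (mod 612).
  Combine with x ≡ 17 (mod 19); new modulus lcm = 11628.
    Write x = 276 + 612·t and substitute into x ≡ 17 (mod 19): 612·t ≡ 17 − 276 = -259 (mod 19).
    Reduce coefficients mod 19: 4·t ≡ 7 (mod 19).
    The inverse of 4 mod 19 is 5 (since 4·5 = 20 = 1·19 + 1), so t ≡ 5·7 = 35 ≡ 16 (mod 19).
    Then x = 276 + 612·16 = 10068, valid modulo lcm(612, 19) = 11628: x ≡ 10068 (mod 11628).
Verify against each original: 10068 mod 9 = 6, 10068 mod 17 = 4, 10068 mod 4 = 0, 10068 mod 19 = 17.

x ≡ 10068 (mod 11628).


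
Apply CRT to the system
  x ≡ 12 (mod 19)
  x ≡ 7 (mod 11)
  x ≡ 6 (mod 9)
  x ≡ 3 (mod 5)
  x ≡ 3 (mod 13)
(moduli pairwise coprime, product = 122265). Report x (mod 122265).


Product of moduli M = 19 · 11 · 9 · 5 · 13 = 122265.
Merge one congruence at a time:
  Start: x ≡ 12 (mod 19).
  Combine with x ≡ 7 (mod 11); new modulus lcm = 209.
    Write x = 12 + 19·t and substitute into x ≡ 7 (mod 11): 19·t ≡ 7 − 12 = -5 (mod 11).
    Reduce coefficients mod 11: 8·t ≡ 6 (mod 11).
    The inverse of 8 mod 11 is 7 (since 8·7 = 56 = 5·11 + 1), so t ≡ 7·6 = 42 ≡ 9 (mod 11).
    Then x = 12 + 19·9 = 183, valid modulo lcm(19, 11) = 209: x ≡ 183 (mod 209).
  Combine with x ≡ 6 (mod 9); new modulus lcm = 1881.
    Write x = 183 + 209·t and substitute into x ≡ 6 (mod 9): 209·t ≡ 6 − 183 = -177 (mod 9).
    Reduce coefficients mod 9: 2·t ≡ 3 (mod 9).
    The inverse of 2 mod 9 is 5 (since 2·5 = 10 = 1·9 + 1), so t ≡ 5·3 = 15 ≡ 6 (mod 9).
    Then x = 183 + 209·6 = 1437, valid modulo lcm(209, 9) = 1881: x ≡ 1437 (mod 1881).
  Combine with x ≡ 3 (mod 5); new modulus lcm = 9405.
    Write x = 1437 + 1881·t and substitute into x ≡ 3 (mod 5): 1881·t ≡ 3 − 1437 = -1434 (mod 5).
    Reduce coefficients mod 5: 1·t ≡ 1 (mod 5).
    So t ≡ 1 (mod 5).
    Then x = 1437 + 1881·1 = 3318, valid modulo lcm(1881, 5) = 9405: x ≡ 3318 (mod 9405).
  Combine with x ≡ 3 (mod 13); new modulus lcm = 122265.
    Write x = 3318 + 9405·t and substitute into x ≡ 3 (mod 13): 9405·t ≡ 3 − 3318 = -3315 (mod 13).
    Reduce coefficients mod 13: 6·t ≡ 0 (mod 13).
    The inverse of 6 mod 13 is 11 (since 6·11 = 66 = 5·13 + 1), so t ≡ 11·0 = 0 ≡ 0 (mod 13).
    Then x = 3318 + 9405·0 = 3318, valid modulo lcm(9405, 13) = 122265: x ≡ 3318 (mod 122265).
Verify against each original: 3318 mod 19 = 12, 3318 mod 11 = 7, 3318 mod 9 = 6, 3318 mod 5 = 3, 3318 mod 13 = 3.

x ≡ 3318 (mod 122265).


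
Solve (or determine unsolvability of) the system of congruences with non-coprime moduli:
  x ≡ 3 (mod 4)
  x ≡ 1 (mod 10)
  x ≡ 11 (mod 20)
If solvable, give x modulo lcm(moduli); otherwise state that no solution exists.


Moduli 4, 10, 20 are not pairwise coprime, so CRT works modulo lcm(m_i) when all pairwise compatibility conditions hold.
Pairwise compatibility: gcd(m_i, m_j) must divide a_i - a_j for every pair.
Merge one congruence at a time:
  Start: x ≡ 3 (mod 4).
  Combine with x ≡ 1 (mod 10): gcd(4, 10) = 2; 1 - 3 = -2, which IS divisible by 2, so compatible.
    Write x = 3 + 4·t and substitute into x ≡ 1 (mod 10): 4·t ≡ 1 − 3 = -2 (mod 10).
    Divide the congruence (and modulus) by g = 2: 2·t ≡ -1 (mod 5).
    Reduce coefficients mod 5: 2·t ≡ 4 (mod 5).
    The inverse of 2 mod 5 is 3 (since 2·3 = 6 = 1·5 + 1), so t ≡ 3·4 = 12 ≡ 2 (mod 5).
    Then x = 3 + 4·2 = 11, valid modulo lcm(4, 10) = 20: x ≡ 11 (mod 20).
  Combine with x ≡ 11 (mod 20): gcd(20, 20) = 20; 11 - 11 = 0, which IS divisible by 20, so compatible.
    Write x = 11 + 20·t and substitute into x ≡ 11 (mod 20): 20·t ≡ 11 − 11 = 0 (mod 20).
    Divide the congruence (and modulus) by g = 20: 1·t ≡ 0 (mod 1).
    Modulo 1 every t works; take t = 0.
    Then x = 11 + 20·0 = 11, valid modulo lcm(20, 20) = 20: x ≡ 11 (mod 20).
Verify: 11 mod 4 = 3, 11 mod 10 = 1, 11 mod 20 = 11.

x ≡ 11 (mod 20).


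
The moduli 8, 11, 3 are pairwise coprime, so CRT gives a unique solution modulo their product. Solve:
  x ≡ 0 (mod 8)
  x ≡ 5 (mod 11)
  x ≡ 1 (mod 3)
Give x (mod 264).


Moduli 8, 11, 3 are pairwise coprime; by CRT there is a unique solution modulo M = 8 · 11 · 3 = 264.
Solve pairwise, accumulating the modulus:
  Start with x ≡ 0 (mod 8).
  Combine with x ≡ 5 (mod 11): since gcd(8, 11) = 1, we get a unique residue mod 88.
    Write x = 0 + 8·t and substitute into x ≡ 5 (mod 11): 8·t ≡ 5 − 0 = 5 (mod 11).
    The inverse of 8 mod 11 is 7 (since 8·7 = 56 = 5·11 + 1), so t ≡ 7·5 = 35 ≡ 2 (mod 11).
    Then x = 0 + 8·2 = 16, valid modulo lcm(8, 11) = 88: x ≡ 16 (mod 88).
  Combine with x ≡ 1 (mod 3): since gcd(88, 3) = 1, we get a unique residue mod 264.
    Write x = 16 + 88·t and substitute into x ≡ 1 (mod 3): 88·t ≡ 1 − 16 = -15 (mod 3).
    Reduce coefficients mod 3: 1·t ≡ 0 (mod 3).
    So t ≡ 0 (mod 3).
    Then x = 16 + 88·0 = 16, valid modulo lcm(88, 3) = 264: x ≡ 16 (mod 264).
Verify: 16 mod 8 = 0 ✓, 16 mod 11 = 5 ✓, 16 mod 3 = 1 ✓.

x ≡ 16 (mod 264).


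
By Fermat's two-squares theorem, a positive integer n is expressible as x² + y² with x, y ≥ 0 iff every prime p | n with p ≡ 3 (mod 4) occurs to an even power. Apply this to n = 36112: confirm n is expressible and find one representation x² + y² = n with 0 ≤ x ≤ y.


Step 1: Factor n = 36112 = 2^4 · 37 · 61.
Step 2: Check the mod-4 condition on each prime factor: 2 = 2 (special); 37 ≡ 1 (mod 4), exponent 1; 61 ≡ 1 (mod 4), exponent 1.
All primes ≡ 3 (mod 4) appear to even exponent (or don't appear), so by the two-squares theorem n IS expressible as a sum of two squares.
Step 3: Build a representation. Group n = k² · m with k = 4 and m = 37 · 61 = 2257 (a product of primes ≡ 1 (mod 4)); a representation of m scales to one of n via (k·x)² + (k·y)² = k²(x² + y²). Each prime p ≡ 1 (mod 4) is itself a sum of two squares; find a² by testing p − a² for a perfect square:
  37: 37 − 1² = 36 = 6² ⇒ 37 = 1² + 6².
  61: 61 − 1² = 60, 61 − 2² = 57, 61 − 3² = 52, 61 − 4² = 45, 61 − 5² = 36 = 6² ⇒ 61 = 5² + 6².
  Combine using the Brahmagupta–Fibonacci identity (a² + b²)(c² + d²) = (ac − bd)² + (ad + bc)² = (ac + bd)² + (ad − bc)²:
  37 · 61 = 2257: from (1² + 6²)(5² + 6²), take (1·5 − 6·6, 1·6 + 6·5) = (5 − 36, 6 + 30) = (-31, 36); dropping signs (only squares matter) gives (31, 36); check 31² + 36² = 961 + 1296 = 2257 ✓.
  Scale by k = 4: (4·31, 4·36) = (124, 144).
Step 4: Order so x ≤ y and verify: 124² + 144² = 15376 + 20736 = 36112 = n. ✓

n = 36112 = 124² + 144² (one valid representation with x ≤ y).


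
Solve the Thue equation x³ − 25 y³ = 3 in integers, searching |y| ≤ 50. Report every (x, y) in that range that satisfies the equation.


The equation is x³ - 25y³ = 3. For fixed y, x³ = 25·y³ + 3, so a solution requires the RHS to be a perfect cube.
Strategy: iterate y from -50 to 50, compute RHS = 25·y³ + 3, and check whether it is a (positive or negative) perfect cube.
Check small values of y:
  y = 0: RHS = 3 is not a perfect cube.
  y = 1: RHS = 28 is not a perfect cube.
  y = -1: RHS = -22 is not a perfect cube.
  y = 2: RHS = 203 is not a perfect cube.
  y = -2: RHS = -197 is not a perfect cube.
  y = 3: RHS = 678 is not a perfect cube.
  y = -3: RHS = -672 is not a perfect cube.
Continuing the search up to |y| = 50 finds no solutions either.
No (x, y) in the scanned range satisfies the equation.

No integer solutions with |y| ≤ 50.


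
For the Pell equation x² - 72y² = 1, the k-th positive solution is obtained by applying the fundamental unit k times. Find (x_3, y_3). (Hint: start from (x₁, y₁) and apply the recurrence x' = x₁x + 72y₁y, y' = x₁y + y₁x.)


Step 1: Find the fundamental solution (x₁, y₁) of x² - 72y² = 1.
  Expand √72 as a continued fraction. a₀ = ⌊√72⌋ = 8; iterate m_{k+1} = d_k·a_k − m_k, d_{k+1} = (72 − m_{k+1}²)/d_k, a_{k+1} = ⌊(a₀ + m_{k+1})/d_{k+1}⌋ (starting m₀ = 0, d₀ = 1), with convergents p_k = a_k·p_{k-1} + p_{k-2}, q_k = a_k·q_{k-1} + q_{k-2} (p₋₁ = 1, q₋₁ = 0):
  k = 0: a₀ = 8; p₀/q₀ = 8/1; p₀² − 72·q₀² = 64 − 72 = -8.
  k = 1: m = 8, d = 8, a = ⌊(8 + 8)/8⌋ = 2; p/q = (2·8 + 1)/(2·1 + 0) = 17/2; p² − 72·q² = 289 − 288 = 1.
  The first convergent with p² − 72·q² = 1 gives the fundamental solution (x₁, y₁) = (17, 2).
Step 2: Apply the recurrence (x_{n+1}, y_{n+1}) = (x₁x_n + 72y₁y_n, x₁y_n + y₁x_n) repeatedly.
  From (x_1, y_1) = (17, 2): x_2 = 17·17 + 72·2·2 = 577; y_2 = 17·2 + 2·17 = 68.
  From (x_2, y_2) = (577, 68): x_3 = 17·577 + 72·2·68 = 19601; y_3 = 17·68 + 2·577 = 2310.
Step 3: Verify x_3² - 72·y_3² = 384199201 - 384199200 = 1 (should be 1). ✓

(x_1, y_1) = (17, 2); (x_3, y_3) = (19601, 2310).


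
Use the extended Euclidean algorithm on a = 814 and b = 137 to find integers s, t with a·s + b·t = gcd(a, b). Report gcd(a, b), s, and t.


Euclidean algorithm on (814, 137) — divide until remainder is 0:
  814 = 5 · 137 + 129
  137 = 1 · 129 + 8
  129 = 16 · 8 + 1
  8 = 8 · 1 + 0
gcd(814, 137) = 1.
Track Bezout coefficients alongside the remainders: start with r₀ = 814 = a·1 + b·0 (s = 1, t = 0) and r₁ = 137 = a·0 + b·1 (s = 0, t = 1); each new remainder r_{k+1} = r_{k-1} − q_k·r_k inherits s_{k+1} = s_{k-1} − q_k·s_k, t_{k+1} = t_{k-1} − q_k·t_k, so r_k = a·s_k + b·t_k at every step:
  q = 5: r = 129, s = 1 − 5·0 = 1, t = 0 − 5·1 = -5  (check: 814·1 + 137·(-5) = 129)
  q = 1: r = 8, s = 0 − 1·1 = -1, t = 1 − 1·(-5) = 6  (check: 814·(-1) + 137·6 = 8)
  q = 16: r = 1, s = 1 − 16·(-1) = 17, t = -5 − 16·6 = -101  (check: 814·17 + 137·(-101) = 1)
The row with r = 1 (the gcd) gives the Bezout coefficients s = 17, t = -101.
Result: 814 · (17) + 137 · (-101) = 1.

gcd(814, 137) = 1; s = 17, t = -101 (check: 814·17 + 137·(-101) = 1).


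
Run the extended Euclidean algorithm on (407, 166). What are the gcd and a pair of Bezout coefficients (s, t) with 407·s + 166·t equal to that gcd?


Euclidean algorithm on (407, 166) — divide until remainder is 0:
  407 = 2 · 166 + 75
  166 = 2 · 75 + 16
  75 = 4 · 16 + 11
  16 = 1 · 11 + 5
  11 = 2 · 5 + 1
  5 = 5 · 1 + 0
gcd(407, 166) = 1.
Track Bezout coefficients alongside the remainders: start with r₀ = 407 = a·1 + b·0 (s = 1, t = 0) and r₁ = 166 = a·0 + b·1 (s = 0, t = 1); each new remainder r_{k+1} = r_{k-1} − q_k·r_k inherits s_{k+1} = s_{k-1} − q_k·s_k, t_{k+1} = t_{k-1} − q_k·t_k, so r_k = a·s_k + b·t_k at every step:
  q = 2: r = 75, s = 1 − 2·0 = 1, t = 0 − 2·1 = -2  (check: 407·1 + 166·(-2) = 75)
  q = 2: r = 16, s = 0 − 2·1 = -2, t = 1 − 2·(-2) = 5  (check: 407·(-2) + 166·5 = 16)
  q = 4: r = 11, s = 1 − 4·(-2) = 9, t = -2 − 4·5 = -22  (check: 407·9 + 166·(-22) = 11)
  q = 1: r = 5, s = -2 − 1·9 = -11, t = 5 − 1·(-22) = 27  (check: 407·(-11) + 166·27 = 5)
  q = 2: r = 1, s = 9 − 2·(-11) = 31, t = -22 − 2·27 = -76  (check: 407·31 + 166·(-76) = 1)
The row with r = 1 (the gcd) gives the Bezout coefficients s = 31, t = -76.
Result: 407 · (31) + 166 · (-76) = 1.

gcd(407, 166) = 1; s = 31, t = -76 (check: 407·31 + 166·(-76) = 1).


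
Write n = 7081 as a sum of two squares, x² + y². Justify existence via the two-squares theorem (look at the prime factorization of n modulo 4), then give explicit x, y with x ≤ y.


Step 1: Factor n = 7081 = 73 · 97.
Step 2: Check the mod-4 condition on each prime factor: 73 ≡ 1 (mod 4), exponent 1; 97 ≡ 1 (mod 4), exponent 1.
All primes ≡ 3 (mod 4) appear to even exponent (or don't appear), so by the two-squares theorem n IS expressible as a sum of two squares.
Step 3: Build a representation. Here n = 73 · 97 is a product of primes ≡ 1 (mod 4). Each prime p ≡ 1 (mod 4) is itself a sum of two squares; find a² by testing p − a² for a perfect square:
  73: 73 − 1² = 72, 73 − 2² = 69, 73 − 3² = 64 = 8² ⇒ 73 = 3² + 8².
  97: 97 − 1² = 96, 97 − 2² = 93, 97 − 3² = 88, 97 − 4² = 81 = 9² ⇒ 97 = 4² + 9².
  Combine using the Brahmagupta–Fibonacci identity (a² + b²)(c² + d²) = (ac − bd)² + (ad + bc)² = (ac + bd)² + (ad − bc)²:
  73 · 97 = 7081: from (3² + 8²)(4² + 9²), take (3·4 − 8·9, 3·9 + 8·4) = (12 − 72, 27 + 32) = (-60, 59); dropping signs (only squares matter) gives (60, 59); check 60² + 59² = 3600 + 3481 = 7081 ✓.
Step 4: Order so x ≤ y and verify: 59² + 60² = 3481 + 3600 = 7081 = n. ✓

n = 7081 = 59² + 60² (one valid representation with x ≤ y).


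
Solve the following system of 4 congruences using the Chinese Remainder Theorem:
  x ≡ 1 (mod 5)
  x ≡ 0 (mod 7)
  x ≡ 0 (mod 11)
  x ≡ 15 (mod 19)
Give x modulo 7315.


Product of moduli M = 5 · 7 · 11 · 19 = 7315.
Merge one congruence at a time:
  Start: x ≡ 1 (mod 5).
  Combine with x ≡ 0 (mod 7); new modulus lcm = 35.
    Write x = 1 + 5·t and substitute into x ≡ 0 (mod 7): 5·t ≡ 0 − 1 = -1 (mod 7).
    Reduce coefficients mod 7: 5·t ≡ 6 (mod 7).
    The inverse of 5 mod 7 is 3 (since 5·3 = 15 = 2·7 + 1), so t ≡ 3·6 = 18 ≡ 4 (mod 7).
    Then x = 1 + 5·4 = 21, valid modulo lcm(5, 7) = 35: x ≡ 21 (mod 35).
  Combine with x ≡ 0 (mod 11); new modulus lcm = 385.
    Write x = 21 + 35·t and substitute into x ≡ 0 (mod 11): 35·t ≡ 0 − 21 = -21 (mod 11).
    Reduce coefficients mod 11: 2·t ≡ 1 (mod 11).
    The inverse of 2 mod 11 is 6 (since 2·6 = 12 = 1·11 + 1), so t ≡ 6·1 = 6 ≡ 6 (mod 11).
    Then x = 21 + 35·6 = 231, valid modulo lcm(35, 11) = 385: x ≡ 231 (mod 385).
  Combine with x ≡ 15 (mod 19); new modulus lcm = 7315.
    Write x = 231 + 385·t and substitute into x ≡ 15 (mod 19): 385·t ≡ 15 − 231 = -216 (mod 19).
    Reduce coefficients mod 19: 5·t ≡ 12 (mod 19).
    The inverse of 5 mod 19 is 4 (since 5·4 = 20 = 1·19 + 1), so t ≡ 4·12 = 48 ≡ 10 (mod 19).
    Then x = 231 + 385·10 = 4081, valid modulo lcm(385, 19) = 7315: x ≡ 4081 (mod 7315).
Verify against each original: 4081 mod 5 = 1, 4081 mod 7 = 0, 4081 mod 11 = 0, 4081 mod 19 = 15.

x ≡ 4081 (mod 7315).


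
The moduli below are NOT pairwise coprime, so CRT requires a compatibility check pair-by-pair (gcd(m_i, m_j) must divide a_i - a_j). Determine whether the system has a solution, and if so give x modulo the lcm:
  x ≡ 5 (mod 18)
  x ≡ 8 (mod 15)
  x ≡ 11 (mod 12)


Moduli 18, 15, 12 are not pairwise coprime, so CRT works modulo lcm(m_i) when all pairwise compatibility conditions hold.
Pairwise compatibility: gcd(m_i, m_j) must divide a_i - a_j for every pair.
Merge one congruence at a time:
  Start: x ≡ 5 (mod 18).
  Combine with x ≡ 8 (mod 15): gcd(18, 15) = 3; 8 - 5 = 3, which IS divisible by 3, so compatible.
    Write x = 5 + 18·t and substitute into x ≡ 8 (mod 15): 18·t ≡ 8 − 5 = 3 (mod 15).
    Divide the congruence (and modulus) by g = 3: 6·t ≡ 1 (mod 5).
    Reduce coefficients mod 5: 1·t ≡ 1 (mod 5).
    So t ≡ 1 (mod 5).
    Then x = 5 + 18·1 = 23, valid modulo lcm(18, 15) = 90: x ≡ 23 (mod 90).
  Combine with x ≡ 11 (mod 12): gcd(90, 12) = 6; 11 - 23 = -12, which IS divisible by 6, so compatible.
    Write x = 23 + 90·t and substitute into x ≡ 11 (mod 12): 90·t ≡ 11 − 23 = -12 (mod 12).
    Divide the congruence (and modulus) by g = 6: 15·t ≡ -2 (mod 2).
    Reduce coefficients mod 2: 1·t ≡ 0 (mod 2).
    So t ≡ 0 (mod 2).
    Then x = 23 + 90·0 = 23, valid modulo lcm(90, 12) = 180: x ≡ 23 (mod 180).
Verify: 23 mod 18 = 5, 23 mod 15 = 8, 23 mod 12 = 11.

x ≡ 23 (mod 180).


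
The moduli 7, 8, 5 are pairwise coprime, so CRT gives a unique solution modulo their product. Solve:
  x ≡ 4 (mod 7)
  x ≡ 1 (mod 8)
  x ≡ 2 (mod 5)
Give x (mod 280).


Moduli 7, 8, 5 are pairwise coprime; by CRT there is a unique solution modulo M = 7 · 8 · 5 = 280.
Solve pairwise, accumulating the modulus:
  Start with x ≡ 4 (mod 7).
  Combine with x ≡ 1 (mod 8): since gcd(7, 8) = 1, we get a unique residue mod 56.
    Write x = 4 + 7·t and substitute into x ≡ 1 (mod 8): 7·t ≡ 1 − 4 = -3 (mod 8).
    Reduce coefficients mod 8: 7·t ≡ 5 (mod 8).
    The inverse of 7 mod 8 is 7 (since 7·7 = 49 = 6·8 + 1), so t ≡ 7·5 = 35 ≡ 3 (mod 8).
    Then x = 4 + 7·3 = 25, valid modulo lcm(7, 8) = 56: x ≡ 25 (mod 56).
  Combine with x ≡ 2 (mod 5): since gcd(56, 5) = 1, we get a unique residue mod 280.
    Write x = 25 + 56·t and substitute into x ≡ 2 (mod 5): 56·t ≡ 2 − 25 = -23 (mod 5).
    Reduce coefficients mod 5: 1·t ≡ 2 (mod 5).
    So t ≡ 2 (mod 5).
    Then x = 25 + 56·2 = 137, valid modulo lcm(56, 5) = 280: x ≡ 137 (mod 280).
Verify: 137 mod 7 = 4 ✓, 137 mod 8 = 1 ✓, 137 mod 5 = 2 ✓.

x ≡ 137 (mod 280).


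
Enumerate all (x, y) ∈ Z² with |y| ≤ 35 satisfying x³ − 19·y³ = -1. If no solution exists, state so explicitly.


The equation is x³ - 19y³ = -1. For fixed y, x³ = 19·y³ − 1, so a solution requires the RHS to be a perfect cube.
Strategy: iterate y from -35 to 35, compute RHS = 19·y³ − 1, and check whether it is a (positive or negative) perfect cube.
Check small values of y:
  y = 0: RHS = -1 = (-1)³ ⇒ x = -1 works.
  y = 1: RHS = 18 is not a perfect cube.
  y = -1: RHS = -20 is not a perfect cube.
  y = 2: RHS = 151 is not a perfect cube.
  y = -2: RHS = -153 is not a perfect cube.
  y = 3: RHS = 512 = (8)³ ⇒ x = 8 works.
  y = -3: RHS = -514 is not a perfect cube.
Continuing the search up to |y| = 35 finds no further solutions beyond those listed.
Collected solutions: (-1, 0), (8, 3).

Solutions (with |y| ≤ 35): (-1, 0), (8, 3).


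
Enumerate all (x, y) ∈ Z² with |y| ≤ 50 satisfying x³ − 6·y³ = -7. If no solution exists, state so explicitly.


The equation is x³ - 6y³ = -7. For fixed y, x³ = 6·y³ − 7, so a solution requires the RHS to be a perfect cube.
Strategy: iterate y from -50 to 50, compute RHS = 6·y³ − 7, and check whether it is a (positive or negative) perfect cube.
Check small values of y:
  y = 0: RHS = -7 is not a perfect cube.
  y = 1: RHS = -1 = (-1)³ ⇒ x = -1 works.
  y = -1: RHS = -13 is not a perfect cube.
  y = 2: RHS = 41 is not a perfect cube.
  y = -2: RHS = -55 is not a perfect cube.
  y = 3: RHS = 155 is not a perfect cube.
  y = -3: RHS = -169 is not a perfect cube.
Continuing the search up to |y| = 50 finds no further solutions beyond those listed.
Collected solutions: (-1, 1).

Solutions (with |y| ≤ 50): (-1, 1).


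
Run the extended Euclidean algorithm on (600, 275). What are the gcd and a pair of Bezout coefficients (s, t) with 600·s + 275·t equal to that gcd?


Euclidean algorithm on (600, 275) — divide until remainder is 0:
  600 = 2 · 275 + 50
  275 = 5 · 50 + 25
  50 = 2 · 25 + 0
gcd(600, 275) = 25.
Track Bezout coefficients alongside the remainders: start with r₀ = 600 = a·1 + b·0 (s = 1, t = 0) and r₁ = 275 = a·0 + b·1 (s = 0, t = 1); each new remainder r_{k+1} = r_{k-1} − q_k·r_k inherits s_{k+1} = s_{k-1} − q_k·s_k, t_{k+1} = t_{k-1} − q_k·t_k, so r_k = a·s_k + b·t_k at every step:
  q = 2: r = 50, s = 1 − 2·0 = 1, t = 0 − 2·1 = -2  (check: 600·1 + 275·(-2) = 50)
  q = 5: r = 25, s = 0 − 5·1 = -5, t = 1 − 5·(-2) = 11  (check: 600·(-5) + 275·11 = 25)
The row with r = 25 (the gcd) gives the Bezout coefficients s = -5, t = 11.
Result: 600 · (-5) + 275 · (11) = 25.

gcd(600, 275) = 25; s = -5, t = 11 (check: 600·(-5) + 275·11 = 25).


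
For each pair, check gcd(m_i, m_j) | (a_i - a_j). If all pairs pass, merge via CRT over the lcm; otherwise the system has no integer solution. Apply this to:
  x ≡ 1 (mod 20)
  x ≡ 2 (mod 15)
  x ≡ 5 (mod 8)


Moduli 20, 15, 8 are not pairwise coprime, so CRT works modulo lcm(m_i) when all pairwise compatibility conditions hold.
Pairwise compatibility: gcd(m_i, m_j) must divide a_i - a_j for every pair.
Merge one congruence at a time:
  Start: x ≡ 1 (mod 20).
  Combine with x ≡ 2 (mod 15): gcd(20, 15) = 5, and 2 - 1 = 1 is NOT divisible by 5.
    ⇒ system is inconsistent (no integer solution).

No solution (the system is inconsistent).


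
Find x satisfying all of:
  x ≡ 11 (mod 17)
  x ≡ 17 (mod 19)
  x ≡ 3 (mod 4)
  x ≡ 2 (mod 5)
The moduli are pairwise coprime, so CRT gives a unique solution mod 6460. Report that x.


Product of moduli M = 17 · 19 · 4 · 5 = 6460.
Merge one congruence at a time:
  Start: x ≡ 11 (mod 17).
  Combine with x ≡ 17 (mod 19); new modulus lcm = 323.
    Write x = 11 + 17·t and substitute into x ≡ 17 (mod 19): 17·t ≡ 17 − 11 = 6 (mod 19).
    The inverse of 17 mod 19 is 9 (since 17·9 = 153 = 8·19 + 1), so t ≡ 9·6 = 54 ≡ 16 (mod 19).
    Then x = 11 + 17·16 = 283, valid modulo lcm(17, 19) = 323: x ≡ 283 (mod 323).
  Combine with x ≡ 3 (mod 4); new modulus lcm = 1292.
    Write x = 283 + 323·t and substitute into x ≡ 3 (mod 4): 323·t ≡ 3 − 283 = -280 (mod 4).
    Reduce coefficients mod 4: 3·t ≡ 0 (mod 4).
    The inverse of 3 mod 4 is 3 (since 3·3 = 9 = 2·4 + 1), so t ≡ 3·0 = 0 ≡ 0 (mod 4).
    Then x = 283 + 323·0 = 283, valid modulo lcm(323, 4) = 1292: x ≡ 283 (mod 1292).
  Combine with x ≡ 2 (mod 5); new modulus lcm = 6460.
    Write x = 283 + 1292·t and substitute into x ≡ 2 (mod 5): 1292·t ≡ 2 − 283 = -281 (mod 5).
    Reduce coefficients mod 5: 2·t ≡ 4 (mod 5).
    The inverse of 2 mod 5 is 3 (since 2·3 = 6 = 1·5 + 1), so t ≡ 3·4 = 12 ≡ 2 (mod 5).
    Then x = 283 + 1292·2 = 2867, valid modulo lcm(1292, 5) = 6460: x ≡ 2867 (mod 6460).
Verify against each original: 2867 mod 17 = 11, 2867 mod 19 = 17, 2867 mod 4 = 3, 2867 mod 5 = 2.

x ≡ 2867 (mod 6460).


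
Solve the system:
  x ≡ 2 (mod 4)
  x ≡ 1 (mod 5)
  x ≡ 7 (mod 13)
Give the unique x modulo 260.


Moduli 4, 5, 13 are pairwise coprime; by CRT there is a unique solution modulo M = 4 · 5 · 13 = 260.
Solve pairwise, accumulating the modulus:
  Start with x ≡ 2 (mod 4).
  Combine with x ≡ 1 (mod 5): since gcd(4, 5) = 1, we get a unique residue mod 20.
    Write x = 2 + 4·t and substitute into x ≡ 1 (mod 5): 4·t ≡ 1 − 2 = -1 (mod 5).
    Reduce coefficients mod 5: 4·t ≡ 4 (mod 5).
    The inverse of 4 mod 5 is 4 (since 4·4 = 16 = 3·5 + 1), so t ≡ 4·4 = 16 ≡ 1 (mod 5).
    Then x = 2 + 4·1 = 6, valid modulo lcm(4, 5) = 20: x ≡ 6 (mod 20).
  Combine with x ≡ 7 (mod 13): since gcd(20, 13) = 1, we get a unique residue mod 260.
    Write x = 6 + 20·t and substitute into x ≡ 7 (mod 13): 20·t ≡ 7 − 6 = 1 (mod 13).
    Reduce coefficients mod 13: 7·t ≡ 1 (mod 13).
    The inverse of 7 mod 13 is 2 (since 7·2 = 14 = 1·13 + 1), so t ≡ 2·1 = 2 ≡ 2 (mod 13).
    Then x = 6 + 20·2 = 46, valid modulo lcm(20, 13) = 260: x ≡ 46 (mod 260).
Verify: 46 mod 4 = 2 ✓, 46 mod 5 = 1 ✓, 46 mod 13 = 7 ✓.

x ≡ 46 (mod 260).


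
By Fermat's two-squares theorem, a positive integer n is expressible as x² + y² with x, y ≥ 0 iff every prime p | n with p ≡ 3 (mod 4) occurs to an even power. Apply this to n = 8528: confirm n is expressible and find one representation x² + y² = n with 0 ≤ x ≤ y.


Step 1: Factor n = 8528 = 2^4 · 13 · 41.
Step 2: Check the mod-4 condition on each prime factor: 2 = 2 (special); 13 ≡ 1 (mod 4), exponent 1; 41 ≡ 1 (mod 4), exponent 1.
All primes ≡ 3 (mod 4) appear to even exponent (or don't appear), so by the two-squares theorem n IS expressible as a sum of two squares.
Step 3: Build a representation. Group n = k² · m with k = 4 and m = 13 · 41 = 533 (a product of primes ≡ 1 (mod 4)); a representation of m scales to one of n via (k·x)² + (k·y)² = k²(x² + y²). Each prime p ≡ 1 (mod 4) is itself a sum of two squares; find a² by testing p − a² for a perfect square:
  13: 13 − 1² = 12, 13 − 2² = 9 = 3² ⇒ 13 = 2² + 3².
  41: 41 − 1² = 40, 41 − 2² = 37, 41 − 3² = 32, 41 − 4² = 25 = 5² ⇒ 41 = 4² + 5².
  Combine using the Brahmagupta–Fibonacci identity (a² + b²)(c² + d²) = (ac − bd)² + (ad + bc)² = (ac + bd)² + (ad − bc)²:
  13 · 41 = 533: from (2² + 3²)(4² + 5²), take (2·4 − 3·5, 2·5 + 3·4) = (8 − 15, 10 + 12) = (-7, 22); dropping signs (only squares matter) gives (7, 22); check 7² + 22² = 49 + 484 = 533 ✓.
  Scale by k = 4: (4·7, 4·22) = (28, 88).
Step 4: Order so x ≤ y and verify: 28² + 88² = 784 + 7744 = 8528 = n. ✓

n = 8528 = 28² + 88² (one valid representation with x ≤ y).


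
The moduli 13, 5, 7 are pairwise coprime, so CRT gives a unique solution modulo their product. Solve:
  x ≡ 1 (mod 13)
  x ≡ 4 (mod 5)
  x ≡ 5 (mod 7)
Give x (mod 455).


Moduli 13, 5, 7 are pairwise coprime; by CRT there is a unique solution modulo M = 13 · 5 · 7 = 455.
Solve pairwise, accumulating the modulus:
  Start with x ≡ 1 (mod 13).
  Combine with x ≡ 4 (mod 5): since gcd(13, 5) = 1, we get a unique residue mod 65.
    Write x = 1 + 13·t and substitute into x ≡ 4 (mod 5): 13·t ≡ 4 − 1 = 3 (mod 5).
    Reduce coefficients mod 5: 3·t ≡ 3 (mod 5).
    The inverse of 3 mod 5 is 2 (since 3·2 = 6 = 1·5 + 1), so t ≡ 2·3 = 6 ≡ 1 (mod 5).
    Then x = 1 + 13·1 = 14, valid modulo lcm(13, 5) = 65: x ≡ 14 (mod 65).
  Combine with x ≡ 5 (mod 7): since gcd(65, 7) = 1, we get a unique residue mod 455.
    Write x = 14 + 65·t and substitute into x ≡ 5 (mod 7): 65·t ≡ 5 − 14 = -9 (mod 7).
    Reduce coefficients mod 7: 2·t ≡ 5 (mod 7).
    The inverse of 2 mod 7 is 4 (since 2·4 = 8 = 1·7 + 1), so t ≡ 4·5 = 20 ≡ 6 (mod 7).
    Then x = 14 + 65·6 = 404, valid modulo lcm(65, 7) = 455: x ≡ 404 (mod 455).
Verify: 404 mod 13 = 1 ✓, 404 mod 5 = 4 ✓, 404 mod 7 = 5 ✓.

x ≡ 404 (mod 455).


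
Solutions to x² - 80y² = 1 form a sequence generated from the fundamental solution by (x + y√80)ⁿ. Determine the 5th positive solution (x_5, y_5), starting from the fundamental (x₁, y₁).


Step 1: Find the fundamental solution (x₁, y₁) of x² - 80y² = 1.
  Expand √80 as a continued fraction. a₀ = ⌊√80⌋ = 8; iterate m_{k+1} = d_k·a_k − m_k, d_{k+1} = (80 − m_{k+1}²)/d_k, a_{k+1} = ⌊(a₀ + m_{k+1})/d_{k+1}⌋ (starting m₀ = 0, d₀ = 1), with convergents p_k = a_k·p_{k-1} + p_{k-2}, q_k = a_k·q_{k-1} + q_{k-2} (p₋₁ = 1, q₋₁ = 0):
  k = 0: a₀ = 8; p₀/q₀ = 8/1; p₀² − 80·q₀² = 64 − 80 = -16.
  k = 1: m = 8, d = 16, a = ⌊(8 + 8)/16⌋ = 1; p/q = (1·8 + 1)/(1·1 + 0) = 9/1; p² − 80·q² = 81 − 80 = 1.
  The first convergent with p² − 80·q² = 1 gives the fundamental solution (x₁, y₁) = (9, 1).
Step 2: Apply the recurrence (x_{n+1}, y_{n+1}) = (x₁x_n + 80y₁y_n, x₁y_n + y₁x_n) repeatedly.
  From (x_1, y_1) = (9, 1): x_2 = 9·9 + 80·1·1 = 161; y_2 = 9·1 + 1·9 = 18.
  From (x_2, y_2) = (161, 18): x_3 = 9·161 + 80·1·18 = 2889; y_3 = 9·18 + 1·161 = 323.
  From (x_3, y_3) = (2889, 323): x_4 = 9·2889 + 80·1·323 = 51841; y_4 = 9·323 + 1·2889 = 5796.
  From (x_4, y_4) = (51841, 5796): x_5 = 9·51841 + 80·1·5796 = 930249; y_5 = 9·5796 + 1·51841 = 104005.
Step 3: Verify x_5² - 80·y_5² = 865363202001 - 865363202000 = 1 (should be 1). ✓

(x_1, y_1) = (9, 1); (x_5, y_5) = (930249, 104005).


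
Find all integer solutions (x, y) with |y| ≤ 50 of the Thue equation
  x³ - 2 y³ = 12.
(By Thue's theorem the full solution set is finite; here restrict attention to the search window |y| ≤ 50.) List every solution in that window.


The equation is x³ - 2y³ = 12. For fixed y, x³ = 2·y³ + 12, so a solution requires the RHS to be a perfect cube.
Strategy: iterate y from -50 to 50, compute RHS = 2·y³ + 12, and check whether it is a (positive or negative) perfect cube.
Check small values of y:
  y = 0: RHS = 12 is not a perfect cube.
  y = 1: RHS = 14 is not a perfect cube.
  y = -1: RHS = 10 is not a perfect cube.
  y = 2: RHS = 28 is not a perfect cube.
  y = -2: RHS = -4 is not a perfect cube.
  y = 3: RHS = 66 is not a perfect cube.
  y = -3: RHS = -42 is not a perfect cube.
Continuing the search up to |y| = 50 finds no solutions either.
No (x, y) in the scanned range satisfies the equation.

No integer solutions with |y| ≤ 50.


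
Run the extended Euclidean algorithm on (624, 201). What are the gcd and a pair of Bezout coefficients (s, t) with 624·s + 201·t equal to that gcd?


Euclidean algorithm on (624, 201) — divide until remainder is 0:
  624 = 3 · 201 + 21
  201 = 9 · 21 + 12
  21 = 1 · 12 + 9
  12 = 1 · 9 + 3
  9 = 3 · 3 + 0
gcd(624, 201) = 3.
Track Bezout coefficients alongside the remainders: start with r₀ = 624 = a·1 + b·0 (s = 1, t = 0) and r₁ = 201 = a·0 + b·1 (s = 0, t = 1); each new remainder r_{k+1} = r_{k-1} − q_k·r_k inherits s_{k+1} = s_{k-1} − q_k·s_k, t_{k+1} = t_{k-1} − q_k·t_k, so r_k = a·s_k + b·t_k at every step:
  q = 3: r = 21, s = 1 − 3·0 = 1, t = 0 − 3·1 = -3  (check: 624·1 + 201·(-3) = 21)
  q = 9: r = 12, s = 0 − 9·1 = -9, t = 1 − 9·(-3) = 28  (check: 624·(-9) + 201·28 = 12)
  q = 1: r = 9, s = 1 − 1·(-9) = 10, t = -3 − 1·28 = -31  (check: 624·10 + 201·(-31) = 9)
  q = 1: r = 3, s = -9 − 1·10 = -19, t = 28 − 1·(-31) = 59  (check: 624·(-19) + 201·59 = 3)
The row with r = 3 (the gcd) gives the Bezout coefficients s = -19, t = 59.
Result: 624 · (-19) + 201 · (59) = 3.

gcd(624, 201) = 3; s = -19, t = 59 (check: 624·(-19) + 201·59 = 3).


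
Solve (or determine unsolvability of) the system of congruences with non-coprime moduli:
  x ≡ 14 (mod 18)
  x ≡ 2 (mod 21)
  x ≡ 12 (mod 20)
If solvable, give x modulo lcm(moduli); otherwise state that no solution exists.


Moduli 18, 21, 20 are not pairwise coprime, so CRT works modulo lcm(m_i) when all pairwise compatibility conditions hold.
Pairwise compatibility: gcd(m_i, m_j) must divide a_i - a_j for every pair.
Merge one congruence at a time:
  Start: x ≡ 14 (mod 18).
  Combine with x ≡ 2 (mod 21): gcd(18, 21) = 3; 2 - 14 = -12, which IS divisible by 3, so compatible.
    Write x = 14 + 18·t and substitute into x ≡ 2 (mod 21): 18·t ≡ 2 − 14 = -12 (mod 21).
    Divide the congruence (and modulus) by g = 3: 6·t ≡ -4 (mod 7).
    Reduce coefficients mod 7: 6·t ≡ 3 (mod 7).
    The inverse of 6 mod 7 is 6 (since 6·6 = 36 = 5·7 + 1), so t ≡ 6·3 = 18 ≡ 4 (mod 7).
    Then x = 14 + 18·4 = 86, valid modulo lcm(18, 21) = 126: x ≡ 86 (mod 126).
  Combine with x ≡ 12 (mod 20): gcd(126, 20) = 2; 12 - 86 = -74, which IS divisible by 2, so compatible.
    Write x = 86 + 126·t and substitute into x ≡ 12 (mod 20): 126·t ≡ 12 − 86 = -74 (mod 20).
    Divide the congruence (and modulus) by g = 2: 63·t ≡ -37 (mod 10).
    Reduce coefficients mod 10: 3·t ≡ 3 (mod 10).
    The inverse of 3 mod 10 is 7 (since 3·7 = 21 = 2·10 + 1), so t ≡ 7·3 = 21 ≡ 1 (mod 10).
    Then x = 86 + 126·1 = 212, valid modulo lcm(126, 20) = 1260: x ≡ 212 (mod 1260).
Verify: 212 mod 18 = 14, 212 mod 21 = 2, 212 mod 20 = 12.

x ≡ 212 (mod 1260).


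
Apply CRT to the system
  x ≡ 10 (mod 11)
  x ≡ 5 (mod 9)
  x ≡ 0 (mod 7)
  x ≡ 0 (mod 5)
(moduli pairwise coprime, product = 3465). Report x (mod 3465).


Product of moduli M = 11 · 9 · 7 · 5 = 3465.
Merge one congruence at a time:
  Start: x ≡ 10 (mod 11).
  Combine with x ≡ 5 (mod 9); new modulus lcm = 99.
    Write x = 10 + 11·t and substitute into x ≡ 5 (mod 9): 11·t ≡ 5 − 10 = -5 (mod 9).
    Reduce coefficients mod 9: 2·t ≡ 4 (mod 9).
    The inverse of 2 mod 9 is 5 (since 2·5 = 10 = 1·9 + 1), so t ≡ 5·4 = 20 ≡ 2 (mod 9).
    Then x = 10 + 11·2 = 32, valid modulo lcm(11, 9) = 99: x ≡ 32 (mod 99).
  Combine with x ≡ 0 (mod 7); new modulus lcm = 693.
    Write x = 32 + 99·t and substitute into x ≡ 0 (mod 7): 99·t ≡ 0 − 32 = -32 (mod 7).
    Reduce coefficients mod 7: 1·t ≡ 3 (mod 7).
    So t ≡ 3 (mod 7).
    Then x = 32 + 99·3 = 329, valid modulo lcm(99, 7) = 693: x ≡ 329 (mod 693).
  Combine with x ≡ 0 (mod 5); new modulus lcm = 3465.
    Write x = 329 + 693·t and substitute into x ≡ 0 (mod 5): 693·t ≡ 0 − 329 = -329 (mod 5).
    Reduce coefficients mod 5: 3·t ≡ 1 (mod 5).
    The inverse of 3 mod 5 is 2 (since 3·2 = 6 = 1·5 + 1), so t ≡ 2·1 = 2 ≡ 2 (mod 5).
    Then x = 329 + 693·2 = 1715, valid modulo lcm(693, 5) = 3465: x ≡ 1715 (mod 3465).
Verify against each original: 1715 mod 11 = 10, 1715 mod 9 = 5, 1715 mod 7 = 0, 1715 mod 5 = 0.

x ≡ 1715 (mod 3465).
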